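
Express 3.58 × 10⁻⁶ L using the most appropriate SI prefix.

= 3.58 × 10⁻⁶ L; 10⁻⁶ is micro.

3.58 uL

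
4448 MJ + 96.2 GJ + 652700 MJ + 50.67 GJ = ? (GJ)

In GJ:
  4448 MJ = 4448 × 10^-3 GJ = 4.448
  96.2 GJ → 96.2
  652700 MJ = 652700 × 10^-3 GJ = 652.7
  50.67 GJ → 50.67
Sum: 4.448 + 96.2 + 652.7 + 50.67 = 804.018

804.018 GJ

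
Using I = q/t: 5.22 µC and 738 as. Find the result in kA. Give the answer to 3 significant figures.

(5.22e-6) / (738e-18) = 0.0070732e12 A

7070000 kA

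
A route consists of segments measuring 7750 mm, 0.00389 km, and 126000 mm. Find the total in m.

In m:
  7750 mm = 7750 × 10⁻³ m = 7.75
  0.00389 km = 0.00389 × 10³ m = 3.89
  126000 mm = 126000 × 10⁻³ m = 126
Sum: 7.75 + 3.89 + 126 = 137.64

137.64 m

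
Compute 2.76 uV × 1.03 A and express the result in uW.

2.8428 uW

2.76e-6 × 1.03 = 2.8428e-6 W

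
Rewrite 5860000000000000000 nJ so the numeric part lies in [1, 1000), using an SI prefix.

5.86 GJ

= 5.86 × 10⁹ J; 10⁹ is giga.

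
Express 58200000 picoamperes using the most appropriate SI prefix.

= 58.2 × 10^-6 amperes; 10^-6 is micro.

58.2 microamperes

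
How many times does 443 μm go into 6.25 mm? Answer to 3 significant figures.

(6.25 × 10⁻³) / (443 × 10⁻⁶) = 0.01411 × 10³

14.1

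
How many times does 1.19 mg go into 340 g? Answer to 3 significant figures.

(340) / (1.19e-3) = 285.7e3

286000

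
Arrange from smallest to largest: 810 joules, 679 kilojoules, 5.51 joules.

810 joules = 810 joules
679 kilojoules = 679000 joules
5.51 joules = 5.51 joules

5.51 joules < 810 joules < 679 kilojoules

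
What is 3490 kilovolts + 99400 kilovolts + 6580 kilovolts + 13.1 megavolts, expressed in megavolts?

In megavolts:
  3490 kilovolts = 3490e-3 megavolts = 3.49
  99400 kilovolts = 99400e-3 megavolts = 99.4
  6580 kilovolts = 6580e-3 megavolts = 6.58
  13.1 megavolts → 13.1
Sum: 3.49 + 99.4 + 6.58 + 13.1 = 122.57

122.57 megavolts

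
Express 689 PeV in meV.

peta = 10¹⁵, milli = 10⁻³; factor is 10¹⁸.
689 × 10¹⁸ = 689000000000000000000

689000000000000000000 meV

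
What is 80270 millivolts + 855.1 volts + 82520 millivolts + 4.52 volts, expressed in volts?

1022.41 volts

In volts:
  80270 millivolts = 80270 × 10⁻³ volts = 80.27
  855.1 volts → 855.1
  82520 millivolts = 82520 × 10⁻³ volts = 82.52
  4.52 volts → 4.52
Sum: 80.27 + 855.1 + 82.52 + 4.52 = 1022.41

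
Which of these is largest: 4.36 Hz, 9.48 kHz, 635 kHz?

4.36 Hz = 4.36 Hz
9.48 kHz = 9480 Hz
635 kHz = 635000 Hz

635 kHz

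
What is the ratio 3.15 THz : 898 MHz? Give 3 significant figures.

(3.15e12) / (898e6) = 0.003508e6

3510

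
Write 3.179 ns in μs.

nano = 10^-9, micro = 10^-6; factor is 10^-3.
3.179 × 10^-3 = 0.003179

0.003179 μs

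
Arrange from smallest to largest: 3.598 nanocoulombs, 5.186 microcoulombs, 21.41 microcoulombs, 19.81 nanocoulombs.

3.598 nanocoulombs < 19.81 nanocoulombs < 5.186 microcoulombs < 21.41 microcoulombs

3.598 nanocoulombs = 0.000000003598 coulombs
5.186 microcoulombs = 0.000005186 coulombs
21.41 microcoulombs = 0.00002141 coulombs
19.81 nanocoulombs = 0.00000001981 coulombs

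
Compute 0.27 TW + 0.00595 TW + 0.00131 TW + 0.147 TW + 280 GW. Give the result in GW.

704.26 GW

In GW:
  0.27 TW = 0.27 × 10^3 GW = 270
  0.00595 TW = 0.00595 × 10^3 GW = 5.95
  0.00131 TW = 0.00131 × 10^3 GW = 1.31
  0.147 TW = 0.147 × 10^3 GW = 147
  280 GW → 280
Sum: 270 + 5.95 + 1.31 + 147 + 280 = 704.26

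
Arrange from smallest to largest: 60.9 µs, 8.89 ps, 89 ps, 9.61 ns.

8.89 ps < 89 ps < 9.61 ns < 60.9 µs

60.9 µs = 0.0000609 s
8.89 ps = 0.00000000000889 s
89 ps = 0.000000000089 s
9.61 ns = 0.00000000961 s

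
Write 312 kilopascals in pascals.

312000 pascals

kilo = 10³, (no prefix) = 10⁰; factor is 10³.
312 × 10³ = 312000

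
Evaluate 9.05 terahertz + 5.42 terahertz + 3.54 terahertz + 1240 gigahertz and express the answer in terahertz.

In terahertz:
  9.05 terahertz → 9.05
  5.42 terahertz → 5.42
  3.54 terahertz → 3.54
  1240 gigahertz = 1240e-3 terahertz = 1.24
Sum: 9.05 + 5.42 + 3.54 + 1.24 = 19.25

19.25 terahertz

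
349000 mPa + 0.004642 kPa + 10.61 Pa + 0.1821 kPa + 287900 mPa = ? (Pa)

In Pa:
  349000 mPa = 349000 × 10^-3 Pa = 349
  0.004642 kPa = 0.004642 × 10^3 Pa = 4.642
  10.61 Pa → 10.61
  0.1821 kPa = 0.1821 × 10^3 Pa = 182.1
  287900 mPa = 287900 × 10^-3 Pa = 287.9
Sum: 349 + 4.642 + 10.61 + 182.1 + 287.9 = 834.252

834.252 Pa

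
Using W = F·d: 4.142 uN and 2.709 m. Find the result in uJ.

4.142e-6 × 2.709 = 11.220678e-6 J

11.220678 uJ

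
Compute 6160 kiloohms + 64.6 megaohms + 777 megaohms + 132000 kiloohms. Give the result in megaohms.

In megaohms:
  6160 kiloohms = 6160 × 10⁻³ megaohms = 6.16
  64.6 megaohms → 64.6
  777 megaohms → 777
  132000 kiloohms = 132000 × 10⁻³ megaohms = 132
Sum: 6.16 + 64.6 + 777 + 132 = 979.76

979.76 megaohms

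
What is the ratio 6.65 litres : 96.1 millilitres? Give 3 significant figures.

69.2

(6.65) / (96.1e-3) = 0.0692e3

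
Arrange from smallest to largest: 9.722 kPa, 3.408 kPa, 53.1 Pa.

53.1 Pa < 3.408 kPa < 9.722 kPa

9.722 kPa = 9722 Pa
3.408 kPa = 3408 Pa
53.1 Pa = 53.1 Pa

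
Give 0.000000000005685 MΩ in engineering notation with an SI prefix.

= 5.685 × 10⁻⁶ Ω; 10⁻⁶ is micro.

5.685 μΩ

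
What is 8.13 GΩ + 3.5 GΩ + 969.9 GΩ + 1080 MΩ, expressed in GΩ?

In GΩ:
  8.13 GΩ → 8.13
  3.5 GΩ → 3.5
  969.9 GΩ → 969.9
  1080 MΩ = 1080 × 10^-3 GΩ = 1.08
Sum: 8.13 + 3.5 + 969.9 + 1.08 = 982.61

982.61 GΩ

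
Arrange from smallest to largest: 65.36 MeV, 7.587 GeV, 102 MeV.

65.36 MeV < 102 MeV < 7.587 GeV

65.36 MeV = 65360000 eV
7.587 GeV = 7587000000 eV
102 MeV = 102000000 eV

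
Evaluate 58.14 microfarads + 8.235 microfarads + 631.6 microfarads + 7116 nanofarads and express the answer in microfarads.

705.091 microfarads

In microfarads:
  58.14 microfarads → 58.14
  8.235 microfarads → 8.235
  631.6 microfarads → 631.6
  7116 nanofarads = 7116 × 10^-3 microfarads = 7.116
Sum: 58.14 + 8.235 + 631.6 + 7.116 = 705.091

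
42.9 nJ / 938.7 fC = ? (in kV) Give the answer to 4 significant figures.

(42.9e-9) / (938.7e-15) = 0.0457015e6 V

45.70 kV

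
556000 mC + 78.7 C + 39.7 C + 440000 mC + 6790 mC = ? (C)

In C:
  556000 mC = 556000 × 10⁻³ C = 556
  78.7 C → 78.7
  39.7 C → 39.7
  440000 mC = 440000 × 10⁻³ C = 440
  6790 mC = 6790 × 10⁻³ C = 6.79
Sum: 556 + 78.7 + 39.7 + 440 + 6.79 = 1121.19

1121.19 C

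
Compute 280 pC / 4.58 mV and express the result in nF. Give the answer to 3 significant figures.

(280 × 10⁻¹²) / (4.58 × 10⁻³) = 61.135 × 10⁻⁹ F

61.1 nF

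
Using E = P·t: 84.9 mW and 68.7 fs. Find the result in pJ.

84.9 × 10^-3 × 68.7 × 10^-15 = 5832.63 × 10^-18 J

0.00583263 pJ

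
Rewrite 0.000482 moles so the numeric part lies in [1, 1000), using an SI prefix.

482 micromoles

= 482e-6 moles; 1e-6 is micro.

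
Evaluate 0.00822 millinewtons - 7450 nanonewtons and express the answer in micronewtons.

In micronewtons:
  0.00822 millinewtons = 0.00822e3 micronewtons = 8.22
  7450 nanonewtons = 7450e-3 micronewtons = 7.45
Difference: 8.22 - 7.45 = 0.77

0.77 micronewtons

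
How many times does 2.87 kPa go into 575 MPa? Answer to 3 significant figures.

200000

(575e6) / (2.87e3) = 200.3e3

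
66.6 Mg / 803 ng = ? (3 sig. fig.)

(66.6 × 10⁶) / (803 × 10⁻⁹) = 0.08294 × 10¹⁵

82900000000000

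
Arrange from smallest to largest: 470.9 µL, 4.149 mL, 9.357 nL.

470.9 µL = 0.0004709 L
4.149 mL = 0.004149 L
9.357 nL = 0.000000009357 L

9.357 nL < 470.9 µL < 4.149 mL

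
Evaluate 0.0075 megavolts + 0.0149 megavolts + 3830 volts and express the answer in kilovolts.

26.23 kilovolts

In kilovolts:
  0.0075 megavolts = 0.0075 × 10³ kilovolts = 7.5
  0.0149 megavolts = 0.0149 × 10³ kilovolts = 14.9
  3830 volts = 3830 × 10⁻³ kilovolts = 3.83
Sum: 7.5 + 14.9 + 3.83 = 26.23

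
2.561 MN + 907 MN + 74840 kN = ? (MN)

In MN:
  2.561 MN → 2.561
  907 MN → 907
  74840 kN = 74840 × 10^-3 MN = 74.84
Sum: 2.561 + 907 + 74.84 = 984.401

984.401 MN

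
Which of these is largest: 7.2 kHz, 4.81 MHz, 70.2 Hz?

7.2 kHz = 7200 Hz
4.81 MHz = 4810000 Hz
70.2 Hz = 70.2 Hz

4.81 MHz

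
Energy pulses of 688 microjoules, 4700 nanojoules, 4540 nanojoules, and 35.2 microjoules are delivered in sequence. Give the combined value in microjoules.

732.44 microjoules

In microjoules:
  688 microjoules → 688
  4700 nanojoules = 4700e-3 microjoules = 4.7
  4540 nanojoules = 4540e-3 microjoules = 4.54
  35.2 microjoules → 35.2
Sum: 688 + 4.7 + 4.54 + 35.2 = 732.44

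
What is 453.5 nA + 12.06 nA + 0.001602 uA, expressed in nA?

467.162 nA

In nA:
  453.5 nA → 453.5
  12.06 nA → 12.06
  0.001602 uA = 0.001602e3 nA = 1.602
Sum: 453.5 + 12.06 + 1.602 = 467.162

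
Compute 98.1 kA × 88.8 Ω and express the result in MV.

98.1e3 × 88.8 = 8711.28e3 V

8.71128 MV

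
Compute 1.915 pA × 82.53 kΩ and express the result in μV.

0.15804495 μV

1.915 × 10^-12 × 82.53 × 10^3 = 158.04495 × 10^-9 V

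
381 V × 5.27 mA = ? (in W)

2.00787 W

381 × 5.27 × 10^-3 = 2007.87 × 10^-3 W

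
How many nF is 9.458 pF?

0.009458 nF

pico = 1e-12, nano = 1e-9; factor is 1e-3.
9.458 × 1e-3 = 0.009458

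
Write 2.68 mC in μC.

milli = 1e-3, micro = 1e-6; factor is 1e3.
2.68 × 1e3 = 2680

2680 μC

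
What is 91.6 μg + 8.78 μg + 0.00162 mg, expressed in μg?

In μg:
  91.6 μg → 91.6
  8.78 μg → 8.78
  0.00162 mg = 0.00162 × 10^3 μg = 1.62
Sum: 91.6 + 8.78 + 1.62 = 102

102 μg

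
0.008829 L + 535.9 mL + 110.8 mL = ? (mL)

In mL:
  0.008829 L = 0.008829 × 10³ mL = 8.829
  535.9 mL → 535.9
  110.8 mL → 110.8
Sum: 8.829 + 535.9 + 110.8 = 655.529

655.529 mL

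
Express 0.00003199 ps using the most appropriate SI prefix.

= 31.99 × 10⁻¹⁸ s; 10⁻¹⁸ is atto.

31.99 as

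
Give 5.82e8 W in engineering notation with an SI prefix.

582 MW

= 582e6 W; 1e6 is mega.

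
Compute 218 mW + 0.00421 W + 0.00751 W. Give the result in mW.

229.72 mW

In mW:
  218 mW → 218
  0.00421 W = 0.00421 × 10³ mW = 4.21
  0.00751 W = 0.00751 × 10³ mW = 7.51
Sum: 218 + 4.21 + 7.51 = 229.72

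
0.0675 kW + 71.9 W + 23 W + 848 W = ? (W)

In W:
  0.0675 kW = 0.0675 × 10^3 W = 67.5
  71.9 W → 71.9
  23 W → 23
  848 W → 848
Sum: 67.5 + 71.9 + 23 + 848 = 1010.4

1010.4 W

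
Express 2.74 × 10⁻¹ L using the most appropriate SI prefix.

274 mL

= 274 × 10⁻³ L; 10⁻³ is milli.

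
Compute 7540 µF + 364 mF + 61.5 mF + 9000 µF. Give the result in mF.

In mF:
  7540 µF = 7540e-3 mF = 7.54
  364 mF → 364
  61.5 mF → 61.5
  9000 µF = 9000e-3 mF = 9
Sum: 7.54 + 364 + 61.5 + 9 = 442.04

442.04 mF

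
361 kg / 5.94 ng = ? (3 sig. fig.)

60800000000000

(361 × 10^3) / (5.94 × 10^-9) = 60.77 × 10^12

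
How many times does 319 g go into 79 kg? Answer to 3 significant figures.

(79 × 10³) / (319) = 0.2476 × 10³

248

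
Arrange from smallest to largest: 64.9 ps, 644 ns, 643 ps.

64.9 ps = 0.0000000000649 s
644 ns = 0.000000644 s
643 ps = 0.000000000643 s

64.9 ps < 643 ps < 644 ns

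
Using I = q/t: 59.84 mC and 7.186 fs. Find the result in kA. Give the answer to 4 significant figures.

(59.84 × 10^-3) / (7.186 × 10^-15) = 8.3273 × 10^12 A

8327000000 kA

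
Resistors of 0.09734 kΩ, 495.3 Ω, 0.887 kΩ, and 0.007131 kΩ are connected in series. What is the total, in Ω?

In Ω:
  0.09734 kΩ = 0.09734 × 10^3 Ω = 97.34
  495.3 Ω → 495.3
  0.887 kΩ = 0.887 × 10^3 Ω = 887
  0.007131 kΩ = 0.007131 × 10^3 Ω = 7.131
Sum: 97.34 + 495.3 + 887 + 7.131 = 1486.771

1486.771 Ω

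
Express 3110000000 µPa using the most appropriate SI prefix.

= 3.11 × 10^3 Pa; 10^3 is kilo.

3.11 kPa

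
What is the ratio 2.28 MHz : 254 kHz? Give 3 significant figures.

8.98

(2.28 × 10⁶) / (254 × 10³) = 0.008976 × 10³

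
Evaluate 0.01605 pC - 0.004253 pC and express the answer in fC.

In fC:
  0.01605 pC = 0.01605 × 10³ fC = 16.05
  0.004253 pC = 0.004253 × 10³ fC = 4.253
Difference: 16.05 - 4.253 = 11.797

11.797 fC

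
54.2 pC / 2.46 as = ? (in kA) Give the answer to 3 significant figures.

(54.2 × 10⁻¹²) / (2.46 × 10⁻¹⁸) = 22.033 × 10⁶ A

22000 kA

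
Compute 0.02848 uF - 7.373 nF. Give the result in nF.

21.107 nF

In nF:
  0.02848 uF = 0.02848 × 10³ nF = 28.48
  7.373 nF → 7.373
Difference: 28.48 - 7.373 = 21.107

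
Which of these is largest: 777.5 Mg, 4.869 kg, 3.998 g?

777.5 Mg = 777500000 g
4.869 kg = 4869 g
3.998 g = 3.998 g

777.5 Mg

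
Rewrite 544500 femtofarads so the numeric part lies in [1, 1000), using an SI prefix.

= 544.5 × 10⁻¹² farads; 10⁻¹² is pico.

544.5 picofarads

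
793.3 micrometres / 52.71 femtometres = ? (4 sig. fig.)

(793.3 × 10⁻⁶) / (52.71 × 10⁻¹⁵) = 15.05 × 10⁹

15050000000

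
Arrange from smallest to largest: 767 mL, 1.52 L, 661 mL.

661 mL < 767 mL < 1.52 L

767 mL = 0.767 L
1.52 L = 1.52 L
661 mL = 0.661 L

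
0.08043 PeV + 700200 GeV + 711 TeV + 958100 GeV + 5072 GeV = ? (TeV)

2454.802 TeV

In TeV:
  0.08043 PeV = 0.08043 × 10³ TeV = 80.43
  700200 GeV = 700200 × 10⁻³ TeV = 700.2
  711 TeV → 711
  958100 GeV = 958100 × 10⁻³ TeV = 958.1
  5072 GeV = 5072 × 10⁻³ TeV = 5.072
Sum: 80.43 + 700.2 + 711 + 958.1 + 5.072 = 2454.802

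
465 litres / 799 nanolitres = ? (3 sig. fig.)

582000000

(465) / (799 × 10^-9) = 0.582 × 10^9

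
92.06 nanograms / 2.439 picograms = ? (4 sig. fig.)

(92.06e-9) / (2.439e-12) = 37.745e3

37740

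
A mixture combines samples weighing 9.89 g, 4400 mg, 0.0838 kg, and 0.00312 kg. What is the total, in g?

101.21 g

In g:
  9.89 g → 9.89
  4400 mg = 4400 × 10⁻³ g = 4.4
  0.0838 kg = 0.0838 × 10³ g = 83.8
  0.00312 kg = 0.00312 × 10³ g = 3.12
Sum: 9.89 + 4.4 + 83.8 + 3.12 = 101.21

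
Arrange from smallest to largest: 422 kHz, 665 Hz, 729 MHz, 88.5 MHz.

665 Hz < 422 kHz < 88.5 MHz < 729 MHz

422 kHz = 422000 Hz
665 Hz = 665 Hz
729 MHz = 729000000 Hz
88.5 MHz = 88500000 Hz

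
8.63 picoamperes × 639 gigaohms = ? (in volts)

8.63 × 10^-12 × 639 × 10^9 = 5514.57 × 10^-3 V

5.51457 volts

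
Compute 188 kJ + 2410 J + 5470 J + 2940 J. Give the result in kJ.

198.82 kJ

In kJ:
  188 kJ → 188
  2410 J = 2410 × 10⁻³ kJ = 2.41
  5470 J = 5470 × 10⁻³ kJ = 5.47
  2940 J = 2940 × 10⁻³ kJ = 2.94
Sum: 188 + 2.41 + 5.47 + 2.94 = 198.82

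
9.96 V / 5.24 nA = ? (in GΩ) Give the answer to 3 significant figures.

(9.96) / (5.24e-9) = 1.9008e9 Ω

1.90 GΩ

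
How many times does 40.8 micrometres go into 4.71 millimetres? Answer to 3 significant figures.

115

(4.71 × 10⁻³) / (40.8 × 10⁻⁶) = 0.1154 × 10³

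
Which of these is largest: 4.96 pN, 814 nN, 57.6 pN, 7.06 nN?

4.96 pN = 0.00000000000496 N
814 nN = 0.000000814 N
57.6 pN = 0.0000000000576 N
7.06 nN = 0.00000000706 N

814 nN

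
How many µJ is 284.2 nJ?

0.2842 µJ

nano = 10^-9, micro = 10^-6; factor is 10^-3.
284.2 × 10^-3 = 0.2842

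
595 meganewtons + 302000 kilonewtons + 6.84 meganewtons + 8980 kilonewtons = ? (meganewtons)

In meganewtons:
  595 meganewtons → 595
  302000 kilonewtons = 302000 × 10⁻³ meganewtons = 302
  6.84 meganewtons → 6.84
  8980 kilonewtons = 8980 × 10⁻³ meganewtons = 8.98
Sum: 595 + 302 + 6.84 + 8.98 = 912.82

912.82 meganewtons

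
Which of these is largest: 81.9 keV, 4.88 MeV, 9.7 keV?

4.88 MeV

81.9 keV = 81900 eV
4.88 MeV = 4880000 eV
9.7 keV = 9700 eV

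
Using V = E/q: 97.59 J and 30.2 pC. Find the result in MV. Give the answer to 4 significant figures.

(97.59) / (30.2 × 10^-12) = 3.23146 × 10^12 V

3231000 MV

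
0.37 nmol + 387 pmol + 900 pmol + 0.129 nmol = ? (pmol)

In pmol:
  0.37 nmol = 0.37 × 10³ pmol = 370
  387 pmol → 387
  900 pmol → 900
  0.129 nmol = 0.129 × 10³ pmol = 129
Sum: 370 + 387 + 900 + 129 = 1786

1786 pmol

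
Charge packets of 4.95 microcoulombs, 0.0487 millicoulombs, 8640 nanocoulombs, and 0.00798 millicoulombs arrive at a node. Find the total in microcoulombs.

70.27 microcoulombs

In microcoulombs:
  4.95 microcoulombs → 4.95
  0.0487 millicoulombs = 0.0487 × 10³ microcoulombs = 48.7
  8640 nanocoulombs = 8640 × 10⁻³ microcoulombs = 8.64
  0.00798 millicoulombs = 0.00798 × 10³ microcoulombs = 7.98
Sum: 4.95 + 48.7 + 8.64 + 7.98 = 70.27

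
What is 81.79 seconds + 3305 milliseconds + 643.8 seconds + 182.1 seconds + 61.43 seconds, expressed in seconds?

972.425 seconds

In seconds:
  81.79 seconds → 81.79
  3305 milliseconds = 3305 × 10^-3 seconds = 3.305
  643.8 seconds → 643.8
  182.1 seconds → 182.1
  61.43 seconds → 61.43
Sum: 81.79 + 3.305 + 643.8 + 182.1 + 61.43 = 972.425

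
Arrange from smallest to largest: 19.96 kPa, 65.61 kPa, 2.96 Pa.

2.96 Pa < 19.96 kPa < 65.61 kPa

19.96 kPa = 19960 Pa
65.61 kPa = 65610 Pa
2.96 Pa = 2.96 Pa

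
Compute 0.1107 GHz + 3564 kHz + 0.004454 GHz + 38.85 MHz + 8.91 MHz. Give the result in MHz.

In MHz:
  0.1107 GHz = 0.1107 × 10^3 MHz = 110.7
  3564 kHz = 3564 × 10^-3 MHz = 3.564
  0.004454 GHz = 0.004454 × 10^3 MHz = 4.454
  38.85 MHz → 38.85
  8.91 MHz → 8.91
Sum: 110.7 + 3.564 + 4.454 + 38.85 + 8.91 = 166.478

166.478 MHz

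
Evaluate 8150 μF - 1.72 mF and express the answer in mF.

6.43 mF

In mF:
  8150 μF = 8150 × 10⁻³ mF = 8.15
  1.72 mF → 1.72
Difference: 8.15 - 1.72 = 6.43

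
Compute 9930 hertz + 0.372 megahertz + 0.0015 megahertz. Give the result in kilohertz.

In kilohertz:
  9930 hertz = 9930 × 10^-3 kilohertz = 9.93
  0.372 megahertz = 0.372 × 10^3 kilohertz = 372
  0.0015 megahertz = 0.0015 × 10^3 kilohertz = 1.5
Sum: 9.93 + 372 + 1.5 = 383.43

383.43 kilohertz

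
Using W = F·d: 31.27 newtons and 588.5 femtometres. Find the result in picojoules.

31.27 × 588.5 × 10^-15 = 18402.395 × 10^-15 J

18.402395 picojoules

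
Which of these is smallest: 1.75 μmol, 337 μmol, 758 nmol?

1.75 μmol = 0.00000175 mol
337 μmol = 0.000337 mol
758 nmol = 0.000000758 mol

758 nmol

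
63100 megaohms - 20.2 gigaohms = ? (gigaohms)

In gigaohms:
  63100 megaohms = 63100e-3 gigaohms = 63.1
  20.2 gigaohms → 20.2
Difference: 63.1 - 20.2 = 42.9

42.9 gigaohms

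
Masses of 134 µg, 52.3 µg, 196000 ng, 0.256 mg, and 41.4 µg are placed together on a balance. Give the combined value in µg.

In µg:
  134 µg → 134
  52.3 µg → 52.3
  196000 ng = 196000e-3 µg = 196
  0.256 mg = 0.256e3 µg = 256
  41.4 µg → 41.4
Sum: 134 + 52.3 + 196 + 256 + 41.4 = 679.7

679.7 µg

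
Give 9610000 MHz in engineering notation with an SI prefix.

= 9.61 × 10¹² Hz; 10¹² is tera.

9.61 THz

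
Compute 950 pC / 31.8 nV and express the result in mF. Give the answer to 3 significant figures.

29.9 mF

(950e-12) / (31.8e-9) = 29.874e-3 F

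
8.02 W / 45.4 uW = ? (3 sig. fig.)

(8.02) / (45.4e-6) = 0.1767e6

177000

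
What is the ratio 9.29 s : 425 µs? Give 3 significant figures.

(9.29) / (425 × 10^-6) = 0.02186 × 10^6

21900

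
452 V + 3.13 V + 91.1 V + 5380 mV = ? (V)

In V:
  452 V → 452
  3.13 V → 3.13
  91.1 V → 91.1
  5380 mV = 5380 × 10^-3 V = 5.38
Sum: 452 + 3.13 + 91.1 + 5.38 = 551.61

551.61 V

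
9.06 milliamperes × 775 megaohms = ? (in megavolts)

7.0215 megavolts

9.06 × 10^-3 × 775 × 10^6 = 7021.5 × 10^3 V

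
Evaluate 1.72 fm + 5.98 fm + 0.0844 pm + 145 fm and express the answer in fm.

237.1 fm

In fm:
  1.72 fm → 1.72
  5.98 fm → 5.98
  0.0844 pm = 0.0844 × 10³ fm = 84.4
  145 fm → 145
Sum: 1.72 + 5.98 + 84.4 + 145 = 237.1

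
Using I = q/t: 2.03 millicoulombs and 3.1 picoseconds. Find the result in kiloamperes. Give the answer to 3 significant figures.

655000 kiloamperes

(2.03 × 10⁻³) / (3.1 × 10⁻¹²) = 0.65484 × 10⁹ A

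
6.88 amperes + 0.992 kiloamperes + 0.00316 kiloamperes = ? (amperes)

In amperes:
  6.88 amperes → 6.88
  0.992 kiloamperes = 0.992 × 10^3 amperes = 992
  0.00316 kiloamperes = 0.00316 × 10^3 amperes = 3.16
Sum: 6.88 + 992 + 3.16 = 1002.04

1002.04 amperes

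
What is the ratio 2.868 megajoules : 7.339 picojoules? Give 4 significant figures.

390800000000000000

(2.868 × 10^6) / (7.339 × 10^-12) = 0.39079 × 10^18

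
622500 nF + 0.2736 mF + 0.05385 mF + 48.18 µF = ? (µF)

In µF:
  622500 nF = 622500 × 10^-3 µF = 622.5
  0.2736 mF = 0.2736 × 10^3 µF = 273.6
  0.05385 mF = 0.05385 × 10^3 µF = 53.85
  48.18 µF → 48.18
Sum: 622.5 + 273.6 + 53.85 + 48.18 = 998.13

998.13 µF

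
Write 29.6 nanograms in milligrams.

nano = 1e-9, milli = 1e-3; factor is 1e-6.
29.6 × 1e-6 = 0.0000296

0.0000296 milligrams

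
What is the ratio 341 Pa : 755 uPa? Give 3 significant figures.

(341) / (755e-6) = 0.4517e6

452000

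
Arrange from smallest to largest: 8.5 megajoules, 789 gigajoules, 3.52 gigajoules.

8.5 megajoules < 3.52 gigajoules < 789 gigajoules

8.5 megajoules = 8500000 joules
789 gigajoules = 789000000000 joules
3.52 gigajoules = 3520000000 joules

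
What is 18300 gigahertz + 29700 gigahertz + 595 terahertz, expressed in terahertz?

In terahertz:
  18300 gigahertz = 18300e-3 terahertz = 18.3
  29700 gigahertz = 29700e-3 terahertz = 29.7
  595 terahertz → 595
Sum: 18.3 + 29.7 + 595 = 643

643 terahertz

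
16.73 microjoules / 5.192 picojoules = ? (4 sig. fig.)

(16.73 × 10⁻⁶) / (5.192 × 10⁻¹²) = 3.2223 × 10⁶

3222000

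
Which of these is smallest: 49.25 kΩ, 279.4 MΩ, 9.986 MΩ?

49.25 kΩ

49.25 kΩ = 49250 Ω
279.4 MΩ = 279400000 Ω
9.986 MΩ = 9986000 Ω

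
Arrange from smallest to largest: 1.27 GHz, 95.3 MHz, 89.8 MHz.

1.27 GHz = 1270000000 Hz
95.3 MHz = 95300000 Hz
89.8 MHz = 89800000 Hz

89.8 MHz < 95.3 MHz < 1.27 GHz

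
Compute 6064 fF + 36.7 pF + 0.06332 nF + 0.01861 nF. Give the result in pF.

In pF:
  6064 fF = 6064 × 10⁻³ pF = 6.064
  36.7 pF → 36.7
  0.06332 nF = 0.06332 × 10³ pF = 63.32
  0.01861 nF = 0.01861 × 10³ pF = 18.61
Sum: 6.064 + 36.7 + 63.32 + 18.61 = 124.694

124.694 pF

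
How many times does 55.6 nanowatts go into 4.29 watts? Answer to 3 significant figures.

77200000

(4.29) / (55.6e-9) = 0.07716e9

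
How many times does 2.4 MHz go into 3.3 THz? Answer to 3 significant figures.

(3.3 × 10¹²) / (2.4 × 10⁶) = 1.375 × 10⁶

1380000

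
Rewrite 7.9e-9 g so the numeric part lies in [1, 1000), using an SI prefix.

= 7.9e-9 g; 1e-9 is nano.

7.9 ng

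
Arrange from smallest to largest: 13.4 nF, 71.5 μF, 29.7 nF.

13.4 nF < 29.7 nF < 71.5 μF

13.4 nF = 0.0000000134 F
71.5 μF = 0.0000715 F
29.7 nF = 0.0000000297 F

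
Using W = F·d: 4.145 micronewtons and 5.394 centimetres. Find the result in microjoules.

4.145 × 10⁻⁶ × 5.394 × 10⁻² = 22.35813 × 10⁻⁸ J

0.2235813 microjoules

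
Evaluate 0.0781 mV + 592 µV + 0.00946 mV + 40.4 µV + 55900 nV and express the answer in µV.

In µV:
  0.0781 mV = 0.0781 × 10³ µV = 78.1
  592 µV → 592
  0.00946 mV = 0.00946 × 10³ µV = 9.46
  40.4 µV → 40.4
  55900 nV = 55900 × 10⁻³ µV = 55.9
Sum: 78.1 + 592 + 9.46 + 40.4 + 55.9 = 775.86

775.86 µV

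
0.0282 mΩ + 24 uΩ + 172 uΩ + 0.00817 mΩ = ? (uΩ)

232.37 uΩ

In uΩ:
  0.0282 mΩ = 0.0282e3 uΩ = 28.2
  24 uΩ → 24
  172 uΩ → 172
  0.00817 mΩ = 0.00817e3 uΩ = 8.17
Sum: 28.2 + 24 + 172 + 8.17 = 232.37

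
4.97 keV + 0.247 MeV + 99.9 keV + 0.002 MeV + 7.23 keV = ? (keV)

In keV:
  4.97 keV → 4.97
  0.247 MeV = 0.247 × 10³ keV = 247
  99.9 keV → 99.9
  0.002 MeV = 0.002 × 10³ keV = 2
  7.23 keV → 7.23
Sum: 4.97 + 247 + 99.9 + 2 + 7.23 = 361.1

361.1 keV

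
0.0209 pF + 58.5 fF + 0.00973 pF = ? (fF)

89.13 fF

In fF:
  0.0209 pF = 0.0209 × 10^3 fF = 20.9
  58.5 fF → 58.5
  0.00973 pF = 0.00973 × 10^3 fF = 9.73
Sum: 20.9 + 58.5 + 9.73 = 89.13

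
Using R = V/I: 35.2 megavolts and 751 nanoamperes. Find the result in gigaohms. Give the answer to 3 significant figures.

(35.2e6) / (751e-9) = 0.046871e15 Ω

46900 gigaohms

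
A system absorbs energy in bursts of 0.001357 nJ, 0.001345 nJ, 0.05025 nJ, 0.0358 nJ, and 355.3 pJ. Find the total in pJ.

444.052 pJ

In pJ:
  0.001357 nJ = 0.001357e3 pJ = 1.357
  0.001345 nJ = 0.001345e3 pJ = 1.345
  0.05025 nJ = 0.05025e3 pJ = 50.25
  0.0358 nJ = 0.0358e3 pJ = 35.8
  355.3 pJ → 355.3
Sum: 1.357 + 1.345 + 50.25 + 35.8 + 355.3 = 444.052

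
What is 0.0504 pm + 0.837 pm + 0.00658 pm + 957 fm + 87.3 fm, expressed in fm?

1938.28 fm

In fm:
  0.0504 pm = 0.0504 × 10^3 fm = 50.4
  0.837 pm = 0.837 × 10^3 fm = 837
  0.00658 pm = 0.00658 × 10^3 fm = 6.58
  957 fm → 957
  87.3 fm → 87.3
Sum: 50.4 + 837 + 6.58 + 957 + 87.3 = 1938.28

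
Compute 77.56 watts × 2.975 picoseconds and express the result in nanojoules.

0.230741 nanojoules

77.56 × 2.975 × 10^-12 = 230.741 × 10^-12 J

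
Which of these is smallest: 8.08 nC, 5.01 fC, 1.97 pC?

8.08 nC = 0.00000000808 C
5.01 fC = 0.00000000000000501 C
1.97 pC = 0.00000000000197 C

5.01 fC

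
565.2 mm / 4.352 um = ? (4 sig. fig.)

(565.2 × 10⁻³) / (4.352 × 10⁻⁶) = 129.87 × 10³

129900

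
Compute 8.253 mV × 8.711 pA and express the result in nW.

0.000071891883 nW

8.253e-3 × 8.711e-12 = 71.891883e-15 W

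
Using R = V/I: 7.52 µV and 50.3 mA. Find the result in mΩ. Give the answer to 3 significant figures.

(7.52e-6) / (50.3e-3) = 0.1495e-3 Ω

0.150 mΩ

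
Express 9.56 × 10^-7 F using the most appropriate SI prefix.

= 956 × 10^-9 F; 10^-9 is nano.

956 nF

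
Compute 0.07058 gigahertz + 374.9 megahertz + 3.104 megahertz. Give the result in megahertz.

448.584 megahertz

In megahertz:
  0.07058 gigahertz = 0.07058 × 10³ megahertz = 70.58
  374.9 megahertz → 374.9
  3.104 megahertz → 3.104
Sum: 70.58 + 374.9 + 3.104 = 448.584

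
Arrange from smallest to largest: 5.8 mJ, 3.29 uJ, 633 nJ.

633 nJ < 3.29 uJ < 5.8 mJ

5.8 mJ = 0.0058 J
3.29 uJ = 0.00000329 J
633 nJ = 0.000000633 J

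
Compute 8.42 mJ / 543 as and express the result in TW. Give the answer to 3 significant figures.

15.5 TW

(8.42 × 10^-3) / (543 × 10^-18) = 0.015506 × 10^15 W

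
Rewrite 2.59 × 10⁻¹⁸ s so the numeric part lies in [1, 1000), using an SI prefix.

2.59 as

= 2.59 × 10⁻¹⁸ s; 10⁻¹⁸ is atto.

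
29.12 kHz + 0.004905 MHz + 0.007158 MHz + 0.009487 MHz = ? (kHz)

50.67 kHz

In kHz:
  29.12 kHz → 29.12
  0.004905 MHz = 0.004905 × 10³ kHz = 4.905
  0.007158 MHz = 0.007158 × 10³ kHz = 7.158
  0.009487 MHz = 0.009487 × 10³ kHz = 9.487
Sum: 29.12 + 4.905 + 7.158 + 9.487 = 50.67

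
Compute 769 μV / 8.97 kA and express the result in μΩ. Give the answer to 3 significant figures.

(769e-6) / (8.97e3) = 85.73e-9 Ω

0.0857 μΩ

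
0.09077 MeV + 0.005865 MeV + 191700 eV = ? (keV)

288.335 keV

In keV:
  0.09077 MeV = 0.09077e3 keV = 90.77
  0.005865 MeV = 0.005865e3 keV = 5.865
  191700 eV = 191700e-3 keV = 191.7
Sum: 90.77 + 5.865 + 191.7 = 288.335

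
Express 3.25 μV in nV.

micro = 1e-6, nano = 1e-9; factor is 1e3.
3.25 × 1e3 = 3250

3250 nV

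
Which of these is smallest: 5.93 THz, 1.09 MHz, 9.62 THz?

5.93 THz = 5930000000000 Hz
1.09 MHz = 1090000 Hz
9.62 THz = 9620000000000 Hz

1.09 MHz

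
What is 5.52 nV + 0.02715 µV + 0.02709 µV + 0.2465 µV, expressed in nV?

In nV:
  5.52 nV → 5.52
  0.02715 µV = 0.02715 × 10^3 nV = 27.15
  0.02709 µV = 0.02709 × 10^3 nV = 27.09
  0.2465 µV = 0.2465 × 10^3 nV = 246.5
Sum: 5.52 + 27.15 + 27.09 + 246.5 = 306.26

306.26 nV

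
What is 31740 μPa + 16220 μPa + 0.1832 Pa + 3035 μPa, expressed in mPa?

234.195 mPa

In mPa:
  31740 μPa = 31740 × 10^-3 mPa = 31.74
  16220 μPa = 16220 × 10^-3 mPa = 16.22
  0.1832 Pa = 0.1832 × 10^3 mPa = 183.2
  3035 μPa = 3035 × 10^-3 mPa = 3.035
Sum: 31.74 + 16.22 + 183.2 + 3.035 = 234.195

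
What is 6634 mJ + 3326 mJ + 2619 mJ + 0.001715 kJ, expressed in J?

14.294 J

In J:
  6634 mJ = 6634 × 10⁻³ J = 6.634
  3326 mJ = 3326 × 10⁻³ J = 3.326
  2619 mJ = 2619 × 10⁻³ J = 2.619
  0.001715 kJ = 0.001715 × 10³ J = 1.715
Sum: 6.634 + 3.326 + 2.619 + 1.715 = 14.294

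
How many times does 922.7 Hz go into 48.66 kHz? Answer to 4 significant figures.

52.74

(48.66e3) / (922.7) = 0.052737e3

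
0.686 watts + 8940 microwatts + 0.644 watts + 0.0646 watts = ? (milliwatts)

1403.54 milliwatts

In milliwatts:
  0.686 watts = 0.686 × 10³ milliwatts = 686
  8940 microwatts = 8940 × 10⁻³ milliwatts = 8.94
  0.644 watts = 0.644 × 10³ milliwatts = 644
  0.0646 watts = 0.0646 × 10³ milliwatts = 64.6
Sum: 686 + 8.94 + 644 + 64.6 = 1403.54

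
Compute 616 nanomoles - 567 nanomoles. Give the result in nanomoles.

In nanomoles:
  616 nanomoles → 616
  567 nanomoles → 567
Difference: 616 - 567 = 49

49 nanomoles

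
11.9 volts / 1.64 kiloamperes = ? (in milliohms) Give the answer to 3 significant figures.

(11.9) / (1.64 × 10³) = 7.2561 × 10⁻³ Ω

7.26 milliohms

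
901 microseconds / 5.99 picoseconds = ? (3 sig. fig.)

(901 × 10^-6) / (5.99 × 10^-12) = 150.4 × 10^6

150000000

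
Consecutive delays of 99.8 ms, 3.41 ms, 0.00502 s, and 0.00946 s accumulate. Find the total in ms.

117.69 ms

In ms:
  99.8 ms → 99.8
  3.41 ms → 3.41
  0.00502 s = 0.00502 × 10³ ms = 5.02
  0.00946 s = 0.00946 × 10³ ms = 9.46
Sum: 99.8 + 3.41 + 5.02 + 9.46 = 117.69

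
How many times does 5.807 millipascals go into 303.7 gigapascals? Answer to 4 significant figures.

(303.7 × 10⁹) / (5.807 × 10⁻³) = 52.299 × 10¹²

52300000000000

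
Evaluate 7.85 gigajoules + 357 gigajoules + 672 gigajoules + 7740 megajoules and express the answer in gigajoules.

1044.59 gigajoules

In gigajoules:
  7.85 gigajoules → 7.85
  357 gigajoules → 357
  672 gigajoules → 672
  7740 megajoules = 7740e-3 gigajoules = 7.74
Sum: 7.85 + 357 + 672 + 7.74 = 1044.59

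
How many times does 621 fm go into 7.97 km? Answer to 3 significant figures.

12800000000000000

(7.97 × 10³) / (621 × 10⁻¹⁵) = 0.01283 × 10¹⁸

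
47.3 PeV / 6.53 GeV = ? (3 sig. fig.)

7240000

(47.3 × 10¹⁵) / (6.53 × 10⁹) = 7.243 × 10⁶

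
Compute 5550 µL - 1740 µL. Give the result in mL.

In mL:
  5550 µL = 5550e-3 mL = 5.55
  1740 µL = 1740e-3 mL = 1.74
Difference: 5.55 - 1.74 = 3.81

3.81 mL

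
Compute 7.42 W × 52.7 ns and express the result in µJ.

0.391034 µJ

7.42 × 52.7e-9 = 391.034e-9 J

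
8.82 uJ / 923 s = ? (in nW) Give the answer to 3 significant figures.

(8.82e-6) / (923) = 0.0095558e-6 W

9.56 nW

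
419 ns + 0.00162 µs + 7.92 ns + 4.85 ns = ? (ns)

In ns:
  419 ns → 419
  0.00162 µs = 0.00162 × 10^3 ns = 1.62
  7.92 ns → 7.92
  4.85 ns → 4.85
Sum: 419 + 1.62 + 7.92 + 4.85 = 433.39

433.39 ns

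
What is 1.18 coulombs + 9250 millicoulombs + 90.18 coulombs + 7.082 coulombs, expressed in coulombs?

107.692 coulombs

In coulombs:
  1.18 coulombs → 1.18
  9250 millicoulombs = 9250e-3 coulombs = 9.25
  90.18 coulombs → 90.18
  7.082 coulombs → 7.082
Sum: 1.18 + 9.25 + 90.18 + 7.082 = 107.692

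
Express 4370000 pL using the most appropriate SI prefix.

4.37 uL

= 4.37 × 10⁻⁶ L; 10⁻⁶ is micro.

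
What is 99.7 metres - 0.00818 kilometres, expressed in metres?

91.52 metres

In metres:
  99.7 metres → 99.7
  0.00818 kilometres = 0.00818e3 metres = 8.18
Difference: 99.7 - 8.18 = 91.52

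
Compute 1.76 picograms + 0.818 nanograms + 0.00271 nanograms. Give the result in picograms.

In picograms:
  1.76 picograms → 1.76
  0.818 nanograms = 0.818 × 10³ picograms = 818
  0.00271 nanograms = 0.00271 × 10³ picograms = 2.71
Sum: 1.76 + 818 + 2.71 = 822.47

822.47 picograms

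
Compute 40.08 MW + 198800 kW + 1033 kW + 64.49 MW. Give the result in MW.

304.403 MW

In MW:
  40.08 MW → 40.08
  198800 kW = 198800e-3 MW = 198.8
  1033 kW = 1033e-3 MW = 1.033
  64.49 MW → 64.49
Sum: 40.08 + 198.8 + 1.033 + 64.49 = 304.403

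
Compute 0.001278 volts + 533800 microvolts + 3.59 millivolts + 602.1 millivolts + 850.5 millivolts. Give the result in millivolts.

In millivolts:
  0.001278 volts = 0.001278 × 10³ millivolts = 1.278
  533800 microvolts = 533800 × 10⁻³ millivolts = 533.8
  3.59 millivolts → 3.59
  602.1 millivolts → 602.1
  850.5 millivolts → 850.5
Sum: 1.278 + 533.8 + 3.59 + 602.1 + 850.5 = 1991.268

1991.268 millivolts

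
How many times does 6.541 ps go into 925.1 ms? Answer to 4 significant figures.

141400000000

(925.1e-3) / (6.541e-12) = 141.43e9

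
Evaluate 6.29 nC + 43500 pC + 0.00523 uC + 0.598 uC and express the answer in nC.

653.02 nC

In nC:
  6.29 nC → 6.29
  43500 pC = 43500 × 10⁻³ nC = 43.5
  0.00523 uC = 0.00523 × 10³ nC = 5.23
  0.598 uC = 0.598 × 10³ nC = 598
Sum: 6.29 + 43.5 + 5.23 + 598 = 653.02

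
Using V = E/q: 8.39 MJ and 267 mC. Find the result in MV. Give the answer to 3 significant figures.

31.4 MV

(8.39 × 10⁶) / (267 × 10⁻³) = 0.031423 × 10⁹ V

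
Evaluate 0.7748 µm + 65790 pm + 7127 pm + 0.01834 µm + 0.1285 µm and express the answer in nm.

994.557 nm

In nm:
  0.7748 µm = 0.7748e3 nm = 774.8
  65790 pm = 65790e-3 nm = 65.79
  7127 pm = 7127e-3 nm = 7.127
  0.01834 µm = 0.01834e3 nm = 18.34
  0.1285 µm = 0.1285e3 nm = 128.5
Sum: 774.8 + 65.79 + 7.127 + 18.34 + 128.5 = 994.557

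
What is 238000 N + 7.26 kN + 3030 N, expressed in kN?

In kN:
  238000 N = 238000 × 10⁻³ kN = 238
  7.26 kN → 7.26
  3030 N = 3030 × 10⁻³ kN = 3.03
Sum: 238 + 7.26 + 3.03 = 248.29

248.29 kN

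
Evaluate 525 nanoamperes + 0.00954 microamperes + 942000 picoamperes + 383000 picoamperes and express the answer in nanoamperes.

1859.54 nanoamperes

In nanoamperes:
  525 nanoamperes → 525
  0.00954 microamperes = 0.00954 × 10^3 nanoamperes = 9.54
  942000 picoamperes = 942000 × 10^-3 nanoamperes = 942
  383000 picoamperes = 383000 × 10^-3 nanoamperes = 383
Sum: 525 + 9.54 + 942 + 383 = 1859.54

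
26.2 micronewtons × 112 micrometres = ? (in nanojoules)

26.2e-6 × 112e-6 = 2934.4e-12 J

2.9344 nanojoules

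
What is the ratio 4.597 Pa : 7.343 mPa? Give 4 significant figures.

(4.597) / (7.343 × 10⁻³) = 0.62604 × 10³

626.0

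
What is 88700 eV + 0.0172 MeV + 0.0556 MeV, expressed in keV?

161.5 keV

In keV:
  88700 eV = 88700e-3 keV = 88.7
  0.0172 MeV = 0.0172e3 keV = 17.2
  0.0556 MeV = 0.0556e3 keV = 55.6
Sum: 88.7 + 17.2 + 55.6 = 161.5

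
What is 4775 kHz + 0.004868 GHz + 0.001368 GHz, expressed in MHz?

In MHz:
  4775 kHz = 4775e-3 MHz = 4.775
  0.004868 GHz = 0.004868e3 MHz = 4.868
  0.001368 GHz = 0.001368e3 MHz = 1.368
Sum: 4.775 + 4.868 + 1.368 = 11.011

11.011 MHz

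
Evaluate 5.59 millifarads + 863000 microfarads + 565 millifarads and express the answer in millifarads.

1433.59 millifarads

In millifarads:
  5.59 millifarads → 5.59
  863000 microfarads = 863000 × 10^-3 millifarads = 863
  565 millifarads → 565
Sum: 5.59 + 863 + 565 = 1433.59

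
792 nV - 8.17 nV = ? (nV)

In nV:
  792 nV → 792
  8.17 nV → 8.17
Difference: 792 - 8.17 = 783.83

783.83 nV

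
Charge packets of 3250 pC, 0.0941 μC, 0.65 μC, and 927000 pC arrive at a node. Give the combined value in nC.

1674.35 nC

In nC:
  3250 pC = 3250 × 10^-3 nC = 3.25
  0.0941 μC = 0.0941 × 10^3 nC = 94.1
  0.65 μC = 0.65 × 10^3 nC = 650
  927000 pC = 927000 × 10^-3 nC = 927
Sum: 3.25 + 94.1 + 650 + 927 = 1674.35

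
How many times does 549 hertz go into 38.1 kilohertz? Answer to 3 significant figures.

(38.1e3) / (549) = 0.0694e3

69.4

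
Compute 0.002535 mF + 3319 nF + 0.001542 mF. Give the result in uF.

In uF:
  0.002535 mF = 0.002535e3 uF = 2.535
  3319 nF = 3319e-3 uF = 3.319
  0.001542 mF = 0.001542e3 uF = 1.542
Sum: 2.535 + 3.319 + 1.542 = 7.396

7.396 uF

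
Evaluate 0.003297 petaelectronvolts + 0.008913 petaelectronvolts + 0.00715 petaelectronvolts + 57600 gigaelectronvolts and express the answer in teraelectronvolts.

76.96 teraelectronvolts

In teraelectronvolts:
  0.003297 petaelectronvolts = 0.003297e3 teraelectronvolts = 3.297
  0.008913 petaelectronvolts = 0.008913e3 teraelectronvolts = 8.913
  0.00715 petaelectronvolts = 0.00715e3 teraelectronvolts = 7.15
  57600 gigaelectronvolts = 57600e-3 teraelectronvolts = 57.6
Sum: 3.297 + 8.913 + 7.15 + 57.6 = 76.96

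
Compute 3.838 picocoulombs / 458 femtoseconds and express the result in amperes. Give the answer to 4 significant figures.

8.380 amperes

(3.838 × 10^-12) / (458 × 10^-15) = 0.00837991 × 10^3 A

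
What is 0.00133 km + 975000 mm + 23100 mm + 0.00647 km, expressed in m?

In m:
  0.00133 km = 0.00133 × 10³ m = 1.33
  975000 mm = 975000 × 10⁻³ m = 975
  23100 mm = 23100 × 10⁻³ m = 23.1
  0.00647 km = 0.00647 × 10³ m = 6.47
Sum: 1.33 + 975 + 23.1 + 6.47 = 1005.9

1005.9 m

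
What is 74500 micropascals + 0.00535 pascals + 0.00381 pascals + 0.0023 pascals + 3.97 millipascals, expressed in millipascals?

89.93 millipascals

In millipascals:
  74500 micropascals = 74500e-3 millipascals = 74.5
  0.00535 pascals = 0.00535e3 millipascals = 5.35
  0.00381 pascals = 0.00381e3 millipascals = 3.81
  0.0023 pascals = 0.0023e3 millipascals = 2.3
  3.97 millipascals → 3.97
Sum: 74.5 + 5.35 + 3.81 + 2.3 + 3.97 = 89.93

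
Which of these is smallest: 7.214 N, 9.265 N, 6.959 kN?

7.214 N

7.214 N = 7.214 N
9.265 N = 9.265 N
6.959 kN = 6959 N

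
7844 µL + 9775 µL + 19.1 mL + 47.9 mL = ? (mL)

84.619 mL

In mL:
  7844 µL = 7844 × 10⁻³ mL = 7.844
  9775 µL = 9775 × 10⁻³ mL = 9.775
  19.1 mL → 19.1
  47.9 mL → 47.9
Sum: 7.844 + 9.775 + 19.1 + 47.9 = 84.619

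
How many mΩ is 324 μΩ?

0.324 mΩ

micro = 1e-6, milli = 1e-3; factor is 1e-3.
324 × 1e-3 = 0.324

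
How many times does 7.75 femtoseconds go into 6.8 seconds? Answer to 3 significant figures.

(6.8) / (7.75e-15) = 0.8774e15

877000000000000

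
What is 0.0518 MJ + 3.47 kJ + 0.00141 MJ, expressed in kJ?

56.68 kJ

In kJ:
  0.0518 MJ = 0.0518 × 10^3 kJ = 51.8
  3.47 kJ → 3.47
  0.00141 MJ = 0.00141 × 10^3 kJ = 1.41
Sum: 51.8 + 3.47 + 1.41 = 56.68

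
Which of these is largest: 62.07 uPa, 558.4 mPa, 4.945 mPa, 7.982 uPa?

558.4 mPa

62.07 uPa = 0.00006207 Pa
558.4 mPa = 0.5584 Pa
4.945 mPa = 0.004945 Pa
7.982 uPa = 0.000007982 Pa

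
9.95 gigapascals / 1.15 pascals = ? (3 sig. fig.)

8650000000

(9.95e9) / (1.15) = 8.652e9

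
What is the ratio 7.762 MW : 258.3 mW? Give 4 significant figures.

30050000

(7.762 × 10⁶) / (258.3 × 10⁻³) = 0.03005 × 10⁹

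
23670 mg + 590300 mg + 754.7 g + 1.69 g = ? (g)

In g:
  23670 mg = 23670 × 10^-3 g = 23.67
  590300 mg = 590300 × 10^-3 g = 590.3
  754.7 g → 754.7
  1.69 g → 1.69
Sum: 23.67 + 590.3 + 754.7 + 1.69 = 1370.36

1370.36 g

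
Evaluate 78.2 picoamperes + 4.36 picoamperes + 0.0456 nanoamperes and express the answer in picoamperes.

In picoamperes:
  78.2 picoamperes → 78.2
  4.36 picoamperes → 4.36
  0.0456 nanoamperes = 0.0456 × 10³ picoamperes = 45.6
Sum: 78.2 + 4.36 + 45.6 = 128.16

128.16 picoamperes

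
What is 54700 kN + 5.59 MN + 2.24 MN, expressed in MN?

62.53 MN

In MN:
  54700 kN = 54700 × 10^-3 MN = 54.7
  5.59 MN → 5.59
  2.24 MN → 2.24
Sum: 54.7 + 5.59 + 2.24 = 62.53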